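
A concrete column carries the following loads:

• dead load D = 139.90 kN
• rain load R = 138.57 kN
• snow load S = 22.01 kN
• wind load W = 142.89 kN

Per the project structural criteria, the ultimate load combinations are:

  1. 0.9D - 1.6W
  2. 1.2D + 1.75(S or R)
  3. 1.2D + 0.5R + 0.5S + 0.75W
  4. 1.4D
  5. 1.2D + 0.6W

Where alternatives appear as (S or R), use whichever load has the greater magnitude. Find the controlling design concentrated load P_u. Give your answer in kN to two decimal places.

410.38 kN

(S or R) → R = 138.57 kN.
1. 0.9(139.90) - 1.6(142.89) = -102.71
2. 1.2(139.90) + 1.75(138.57) = 410.38
3. 1.2(139.90) + 0.5(138.57) + 0.5(22.01) + 0.75(142.89) = 355.34
4. 1.4(139.90) = 195.86
5. 1.2(139.90) + 0.6(142.89) = 253.61
Maximum is from combination 2.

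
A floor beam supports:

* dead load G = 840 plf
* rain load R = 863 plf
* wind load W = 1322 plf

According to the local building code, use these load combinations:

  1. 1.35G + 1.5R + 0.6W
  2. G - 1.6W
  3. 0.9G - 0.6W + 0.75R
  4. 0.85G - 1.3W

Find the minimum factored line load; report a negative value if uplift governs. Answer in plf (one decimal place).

1. 1.35(840) + 1.5(863) + 0.6(1322) = 3221.7
2. 1.0(840) - 1.6(1322) = -1275.2
3. 0.9(840) - 0.6(1322) + 0.75(863) = 610.1
4. 0.85(840) - 1.3(1322) = -1004.6
Combination 2 gives the minimum: -1275.2 plf.

-1275.2 plf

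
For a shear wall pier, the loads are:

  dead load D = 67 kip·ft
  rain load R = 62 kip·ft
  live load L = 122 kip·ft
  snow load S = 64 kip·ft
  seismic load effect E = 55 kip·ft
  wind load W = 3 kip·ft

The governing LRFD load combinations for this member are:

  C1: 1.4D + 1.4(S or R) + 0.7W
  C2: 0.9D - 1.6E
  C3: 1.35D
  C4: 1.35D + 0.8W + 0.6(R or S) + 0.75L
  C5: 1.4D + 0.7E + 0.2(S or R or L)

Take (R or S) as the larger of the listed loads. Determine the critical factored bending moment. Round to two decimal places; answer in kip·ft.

(S or R) → S = 64 kip·ft; (R or S) → S = 64 kip·ft; (S or R or L) → L = 122 kip·ft.
C1: 1.4(67) + 1.4(64) + 0.7(3) = 93.80 + 89.60 + 2.10 = 185.50
C2: 0.9(67) - 1.6(55) = 60.30 - 88.00 = -27.70
C3: 1.35(67) = 90.45
C4: 1.35(67) + 0.8(3) + 0.6(64) + 0.75(122) = 90.45 + 2.40 + 38.40 + 91.50 = 222.75
C5: 1.4(67) + 0.7(55) + 0.2(122) = 93.80 + 38.50 + 24.40 = 156.70
The controlling combination is 4, giving 222.75 kip·ft.

222.75 kip·ft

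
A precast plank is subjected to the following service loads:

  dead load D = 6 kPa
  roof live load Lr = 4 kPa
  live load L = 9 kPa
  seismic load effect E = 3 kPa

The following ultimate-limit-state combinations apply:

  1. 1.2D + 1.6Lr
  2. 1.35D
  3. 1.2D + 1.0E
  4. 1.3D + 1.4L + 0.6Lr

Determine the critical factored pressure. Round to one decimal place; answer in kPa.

1. 1.2(6) + 1.6(4) = 7.2 + 6.4 = 13.6
2. 1.35(6) = 8.1
3. 1.2(6) + 1.0(3) = 7.2 + 3.0 = 10.2
4. 1.3(6) + 1.4(9) + 0.6(4) = 7.8 + 12.6 + 2.4 = 22.8
The controlling combination is 4, giving 22.8 kPa.

22.8 kPa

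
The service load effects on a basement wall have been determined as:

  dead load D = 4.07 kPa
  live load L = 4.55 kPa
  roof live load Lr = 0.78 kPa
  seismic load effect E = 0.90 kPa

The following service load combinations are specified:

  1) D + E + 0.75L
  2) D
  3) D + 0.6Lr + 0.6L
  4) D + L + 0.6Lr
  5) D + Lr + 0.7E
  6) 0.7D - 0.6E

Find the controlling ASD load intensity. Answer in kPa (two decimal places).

9.09 kPa

1) 1.0(4.07) + 1.0(0.90) + 0.75(4.55) = 4.07 + 0.90 + 3.41 = 8.38
2) 1.0(4.07) = 4.07
3) 1.0(4.07) + 0.6(0.78) + 0.6(4.55) = 4.07 + 0.47 + 2.73 = 7.27
4) 1.0(4.07) + 1.0(4.55) + 0.6(0.78) = 4.07 + 4.55 + 0.47 = 9.09
5) 1.0(4.07) + 1.0(0.78) + 0.7(0.90) = 4.07 + 0.78 + 0.63 = 5.48
6) 0.7(4.07) - 0.6(0.90) = 2.85 - 0.54 = 2.31
Maximum is from combination 4.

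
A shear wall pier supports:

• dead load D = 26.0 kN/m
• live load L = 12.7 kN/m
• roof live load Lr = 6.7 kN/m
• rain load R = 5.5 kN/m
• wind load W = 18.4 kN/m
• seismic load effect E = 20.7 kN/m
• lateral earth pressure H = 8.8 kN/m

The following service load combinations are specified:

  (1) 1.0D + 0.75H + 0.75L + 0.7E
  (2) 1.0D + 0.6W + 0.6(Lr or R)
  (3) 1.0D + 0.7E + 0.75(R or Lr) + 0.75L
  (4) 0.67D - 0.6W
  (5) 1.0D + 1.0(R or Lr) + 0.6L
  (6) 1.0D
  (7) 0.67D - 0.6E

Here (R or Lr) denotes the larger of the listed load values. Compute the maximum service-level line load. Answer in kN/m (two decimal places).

56.62 kN/m

(Lr or R) → Lr = 6.7 kN/m; (R or Lr) → Lr = 6.7 kN/m.
(1) 1.0(26.0) + 0.75(8.8) + 0.75(12.7) + 0.7(20.7) = 26.00 + 6.60 + 9.53 + 14.49 = 56.62
(2) 1.0(26.0) + 0.6(18.4) + 0.6(6.7) = 26.00 + 11.04 + 4.02 = 41.06
(3) 1.0(26.0) + 0.7(20.7) + 0.75(6.7) + 0.75(12.7) = 55.04
(4) 0.67(26.0) - 0.6(18.4) = 17.42 - 11.04 = 6.38
(5) 1.0(26.0) + 1.0(6.7) + 0.6(12.7) = 26.00 + 6.70 + 7.62 = 40.32
(6) 1.0(26.0) = 26.00
(7) 0.67(26.0) - 0.6(20.7) = 17.42 - 12.42 = 5.00
The controlling combination is 1, giving 56.62 kN/m.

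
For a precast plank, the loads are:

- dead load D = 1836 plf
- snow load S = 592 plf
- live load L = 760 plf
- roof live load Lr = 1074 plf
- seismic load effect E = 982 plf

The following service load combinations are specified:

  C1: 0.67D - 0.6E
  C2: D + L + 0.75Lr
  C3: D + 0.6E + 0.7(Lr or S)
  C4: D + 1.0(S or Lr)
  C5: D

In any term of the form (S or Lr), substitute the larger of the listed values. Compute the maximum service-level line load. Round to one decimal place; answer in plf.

(Lr or S) → Lr = 1074 plf; (S or Lr) → Lr = 1074 plf.
C1: 0.67(1836) - 0.6(982) = 640.9
C2: 1.0(1836) + 1.0(760) + 0.75(1074) = 3401.5
C3: 1.0(1836) + 0.6(982) + 0.7(1074) = 3177.0
C4: 1.0(1836) + 1.0(1074) = 2910.0
C5: 1.0(1836) = 1836.0
Maximum is from combination 2.

3401.5 plf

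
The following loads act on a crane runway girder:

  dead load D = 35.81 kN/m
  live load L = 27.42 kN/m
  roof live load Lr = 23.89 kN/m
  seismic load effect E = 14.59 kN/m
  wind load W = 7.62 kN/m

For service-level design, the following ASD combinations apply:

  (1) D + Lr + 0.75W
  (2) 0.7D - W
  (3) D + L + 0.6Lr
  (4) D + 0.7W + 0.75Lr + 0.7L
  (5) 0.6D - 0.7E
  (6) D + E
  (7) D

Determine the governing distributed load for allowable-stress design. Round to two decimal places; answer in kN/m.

(1) 1.0(35.81) + 1.0(23.89) + 0.75(7.62) = 65.42
(2) 0.7(35.81) - 1.0(7.62) = 17.45
(3) 1.0(35.81) + 1.0(27.42) + 0.6(23.89) = 77.56
(4) 1.0(35.81) + 0.7(7.62) + 0.75(23.89) + 0.7(27.42) = 78.26
(5) 0.6(35.81) - 0.7(14.59) = 11.27
(6) 1.0(35.81) + 1.0(14.59) = 50.40
(7) 1.0(35.81) = 35.81
Combination 4 governs: w = 78.26 kN/m.

78.26 kN/m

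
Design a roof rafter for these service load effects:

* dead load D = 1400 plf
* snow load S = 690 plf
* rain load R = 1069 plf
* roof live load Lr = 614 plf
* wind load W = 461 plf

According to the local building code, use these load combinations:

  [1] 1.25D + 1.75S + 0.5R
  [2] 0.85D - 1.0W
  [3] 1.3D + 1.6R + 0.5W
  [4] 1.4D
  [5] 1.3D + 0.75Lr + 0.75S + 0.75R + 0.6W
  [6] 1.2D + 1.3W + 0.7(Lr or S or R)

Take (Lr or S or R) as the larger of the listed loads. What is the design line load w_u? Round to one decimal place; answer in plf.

3876.4 plf

(Lr or S or R) → R = 1069 plf.
[1] 1.25(1400) + 1.75(690) + 0.5(1069) = 1750.0 + 1207.5 + 534.5 = 3492.0
[2] 0.85(1400) - 1.0(461) = 1190.0 - 461.0 = 729.0
[3] 1.3(1400) + 1.6(1069) + 0.5(461) = 1820.0 + 1710.4 + 230.5 = 3760.9
[4] 1.4(1400) = 1960.0
[5] 1.3(1400) + 0.75(614) + 0.75(690) + 0.75(1069) + 0.6(461) = 1820.0 + 460.5 + 517.5 + 801.8 + 276.6 = 3876.4
[6] 1.2(1400) + 1.3(461) + 0.7(1069) = 1680.0 + 599.3 + 748.3 = 3027.6
Maximum is from combination 5.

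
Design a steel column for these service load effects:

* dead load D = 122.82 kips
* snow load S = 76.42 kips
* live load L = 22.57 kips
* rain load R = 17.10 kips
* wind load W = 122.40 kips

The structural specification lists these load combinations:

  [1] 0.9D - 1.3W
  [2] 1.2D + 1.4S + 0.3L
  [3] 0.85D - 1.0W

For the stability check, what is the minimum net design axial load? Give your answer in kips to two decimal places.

[1] 0.9(122.82) - 1.3(122.40) = -48.58
[2] 1.2(122.82) + 1.4(76.42) + 0.3(22.57) = 261.14
[3] 0.85(122.82) - 1.0(122.40) = -18.00
Combination 1 gives the minimum: -48.58 kips.

-48.58 kips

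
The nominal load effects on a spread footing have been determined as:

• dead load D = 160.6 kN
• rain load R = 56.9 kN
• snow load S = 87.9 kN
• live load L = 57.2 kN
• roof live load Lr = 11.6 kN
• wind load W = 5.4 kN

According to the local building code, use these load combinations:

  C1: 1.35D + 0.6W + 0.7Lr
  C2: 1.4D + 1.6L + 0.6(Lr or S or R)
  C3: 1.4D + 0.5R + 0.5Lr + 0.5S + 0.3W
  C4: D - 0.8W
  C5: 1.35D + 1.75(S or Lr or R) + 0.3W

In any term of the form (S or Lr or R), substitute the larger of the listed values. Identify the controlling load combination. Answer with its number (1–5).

Combination 5

(Lr or S or R) → S = 87.9 kN; (S or Lr or R) → S = 87.9 kN.
C1: 1.35(160.6) + 0.6(5.4) + 0.7(11.6) = 228.2
C2: 1.4(160.6) + 1.6(57.2) + 0.6(87.9) = 369.1
C3: 1.4(160.6) + 0.5(56.9) + 0.5(11.6) + 0.5(87.9) + 0.3(5.4) = 224.8 + 28.5 + 5.8 + 44.0 + 1.6 = 304.7
C4: 1.0(160.6) - 0.8(5.4) = 160.6 - 4.3 = 156.3
C5: 1.35(160.6) + 1.75(87.9) + 0.3(5.4) = 372.3
The largest value is 372.3 kN from combination 5.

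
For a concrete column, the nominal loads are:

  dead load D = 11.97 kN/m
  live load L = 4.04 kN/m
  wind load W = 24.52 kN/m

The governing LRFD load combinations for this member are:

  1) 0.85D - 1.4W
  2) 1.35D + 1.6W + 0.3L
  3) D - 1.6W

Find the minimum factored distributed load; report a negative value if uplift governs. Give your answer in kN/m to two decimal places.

1) 0.85(11.97) - 1.4(24.52) = -24.15
2) 1.35(11.97) + 1.6(24.52) + 0.3(4.04) = 16.16 + 39.23 + 1.21 = 56.60
3) 1.0(11.97) - 1.6(24.52) = 11.97 - 39.23 = -27.26
Combination 3 gives the minimum: -27.26 kN/m.

-27.26 kN/m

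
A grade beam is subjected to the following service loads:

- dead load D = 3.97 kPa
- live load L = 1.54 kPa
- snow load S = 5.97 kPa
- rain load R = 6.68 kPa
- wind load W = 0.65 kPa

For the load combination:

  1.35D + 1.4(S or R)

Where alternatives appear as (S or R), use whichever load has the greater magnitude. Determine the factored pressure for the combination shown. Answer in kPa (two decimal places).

(S or R) → R = 6.68 kPa.
1.35(3.97) + 1.4(6.68) = 5.36 + 9.35 = 14.71
p_u = 14.71 kPa.

14.71 kPa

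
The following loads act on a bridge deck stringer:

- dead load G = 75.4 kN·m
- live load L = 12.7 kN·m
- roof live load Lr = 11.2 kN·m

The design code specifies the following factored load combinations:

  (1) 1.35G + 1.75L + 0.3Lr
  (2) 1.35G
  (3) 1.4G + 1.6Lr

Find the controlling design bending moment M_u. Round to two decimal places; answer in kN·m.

(1) 1.35(75.4) + 1.75(12.7) + 0.3(11.2) = 127.38
(2) 1.35(75.4) = 101.79
(3) 1.4(75.4) + 1.6(11.2) = 123.48
Maximum is from combination 1.

127.38 kN·m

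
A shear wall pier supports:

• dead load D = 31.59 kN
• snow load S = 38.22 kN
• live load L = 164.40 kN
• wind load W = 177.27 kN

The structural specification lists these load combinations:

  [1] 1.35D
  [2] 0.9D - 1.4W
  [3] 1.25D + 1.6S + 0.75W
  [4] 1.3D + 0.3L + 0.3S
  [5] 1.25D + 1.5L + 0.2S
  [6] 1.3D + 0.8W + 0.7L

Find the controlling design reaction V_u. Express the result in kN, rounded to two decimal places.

[1] 1.35(31.59) = 42.65
[2] 0.9(31.59) - 1.4(177.27) = 28.43 - 248.18 = -219.75
[3] 1.25(31.59) + 1.6(38.22) + 0.75(177.27) = 39.49 + 61.15 + 132.95 = 233.59
[4] 1.3(31.59) + 0.3(164.40) + 0.3(38.22) = 101.85
[5] 1.25(31.59) + 1.5(164.40) + 0.2(38.22) = 39.49 + 246.60 + 7.64 = 293.73
[6] 1.3(31.59) + 0.8(177.27) + 0.7(164.40) = 297.96
The controlling combination is 6, giving 297.96 kN.

297.96 kN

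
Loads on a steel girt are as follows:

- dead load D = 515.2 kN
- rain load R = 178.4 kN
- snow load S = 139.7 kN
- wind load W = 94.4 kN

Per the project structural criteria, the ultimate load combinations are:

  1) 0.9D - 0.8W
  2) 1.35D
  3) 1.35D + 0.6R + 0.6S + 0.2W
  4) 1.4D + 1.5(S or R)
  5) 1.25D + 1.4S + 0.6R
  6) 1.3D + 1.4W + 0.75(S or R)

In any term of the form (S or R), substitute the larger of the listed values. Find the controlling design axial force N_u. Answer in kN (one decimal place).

988.9 kN

(S or R) → R = 178.4 kN.
1) 0.9(515.2) - 0.8(94.4) = 463.7 - 75.5 = 388.2
2) 1.35(515.2) = 695.5
3) 1.35(515.2) + 0.6(178.4) + 0.6(139.7) + 0.2(94.4) = 905.3
4) 1.4(515.2) + 1.5(178.4) = 721.3 + 267.6 = 988.9
5) 1.25(515.2) + 1.4(139.7) + 0.6(178.4) = 644.0 + 195.6 + 107.0 = 946.6
6) 1.3(515.2) + 1.4(94.4) + 0.75(178.4) = 935.7
Maximum is from combination 4.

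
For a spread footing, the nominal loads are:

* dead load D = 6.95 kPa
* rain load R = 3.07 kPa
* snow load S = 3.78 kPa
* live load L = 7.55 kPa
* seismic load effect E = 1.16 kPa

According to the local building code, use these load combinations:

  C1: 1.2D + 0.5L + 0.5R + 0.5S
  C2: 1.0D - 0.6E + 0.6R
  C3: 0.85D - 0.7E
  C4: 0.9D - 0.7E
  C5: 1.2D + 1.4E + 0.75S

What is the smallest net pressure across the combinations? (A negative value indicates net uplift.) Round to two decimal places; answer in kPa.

C1: 1.2(6.95) + 0.5(7.55) + 0.5(3.07) + 0.5(3.78) = 15.54
C2: 1.0(6.95) - 0.6(1.16) + 0.6(3.07) = 8.10
C3: 0.85(6.95) - 0.7(1.16) = 5.91 - 0.81 = 5.10
C4: 0.9(6.95) - 0.7(1.16) = 5.44
C5: 1.2(6.95) + 1.4(1.16) + 0.75(3.78) = 8.34 + 1.62 + 2.84 = 12.80
Combination 3 gives the minimum: 5.10 kPa.

5.10 kPa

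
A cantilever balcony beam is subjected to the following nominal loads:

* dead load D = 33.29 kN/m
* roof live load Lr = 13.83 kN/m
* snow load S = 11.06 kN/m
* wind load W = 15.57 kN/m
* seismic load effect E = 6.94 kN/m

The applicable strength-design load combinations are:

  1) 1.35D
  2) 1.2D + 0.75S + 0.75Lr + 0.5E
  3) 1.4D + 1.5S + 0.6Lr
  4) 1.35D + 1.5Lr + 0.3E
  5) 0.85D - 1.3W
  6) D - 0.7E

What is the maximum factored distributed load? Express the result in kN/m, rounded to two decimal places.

1) 1.35(33.29) = 44.94
2) 1.2(33.29) + 0.75(11.06) + 0.75(13.83) + 0.5(6.94) = 39.95 + 8.30 + 10.37 + 3.47 = 62.09
3) 1.4(33.29) + 1.5(11.06) + 0.6(13.83) = 71.49
4) 1.35(33.29) + 1.5(13.83) + 0.3(6.94) = 44.94 + 20.75 + 2.08 = 67.77
5) 0.85(33.29) - 1.3(15.57) = 28.30 - 20.24 = 8.06
6) 1.0(33.29) - 0.7(6.94) = 33.29 - 4.86 = 28.43
Maximum is from combination 3.

71.49 kN/m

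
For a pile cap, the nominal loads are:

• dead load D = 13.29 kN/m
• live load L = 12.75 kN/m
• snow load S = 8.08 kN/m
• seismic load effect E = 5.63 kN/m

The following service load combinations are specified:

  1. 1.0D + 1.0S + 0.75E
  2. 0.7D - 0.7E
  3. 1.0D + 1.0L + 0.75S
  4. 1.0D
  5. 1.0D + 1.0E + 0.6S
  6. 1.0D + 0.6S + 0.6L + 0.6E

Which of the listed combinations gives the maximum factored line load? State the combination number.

1. 1.0(13.29) + 1.0(8.08) + 0.75(5.63) = 13.29 + 8.08 + 4.22 = 25.59
2. 0.7(13.29) - 0.7(5.63) = 9.30 - 3.94 = 5.36
3. 1.0(13.29) + 1.0(12.75) + 0.75(8.08) = 13.29 + 12.75 + 6.06 = 32.10
4. 1.0(13.29) = 13.29
5. 1.0(13.29) + 1.0(5.63) + 0.6(8.08) = 13.29 + 5.63 + 4.85 = 23.77
6. 1.0(13.29) + 0.6(8.08) + 0.6(12.75) + 0.6(5.63) = 13.29 + 4.85 + 7.65 + 3.38 = 29.17
The largest value is 32.10 kN/m from combination 3.

Combination 3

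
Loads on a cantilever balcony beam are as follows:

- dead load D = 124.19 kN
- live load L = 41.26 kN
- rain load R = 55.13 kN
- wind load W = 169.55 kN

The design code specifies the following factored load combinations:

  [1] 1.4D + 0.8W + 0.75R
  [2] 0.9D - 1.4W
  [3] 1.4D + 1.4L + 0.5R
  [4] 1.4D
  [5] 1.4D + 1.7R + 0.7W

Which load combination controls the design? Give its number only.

Combination 5

[1] 1.4(124.19) + 0.8(169.55) + 0.75(55.13) = 350.85
[2] 0.9(124.19) - 1.4(169.55) = 111.77 - 237.37 = -125.60
[3] 1.4(124.19) + 1.4(41.26) + 0.5(55.13) = 173.87 + 57.76 + 27.57 = 259.20
[4] 1.4(124.19) = 173.87
[5] 1.4(124.19) + 1.7(55.13) + 0.7(169.55) = 386.27
The largest value is 386.27 kN from combination 5.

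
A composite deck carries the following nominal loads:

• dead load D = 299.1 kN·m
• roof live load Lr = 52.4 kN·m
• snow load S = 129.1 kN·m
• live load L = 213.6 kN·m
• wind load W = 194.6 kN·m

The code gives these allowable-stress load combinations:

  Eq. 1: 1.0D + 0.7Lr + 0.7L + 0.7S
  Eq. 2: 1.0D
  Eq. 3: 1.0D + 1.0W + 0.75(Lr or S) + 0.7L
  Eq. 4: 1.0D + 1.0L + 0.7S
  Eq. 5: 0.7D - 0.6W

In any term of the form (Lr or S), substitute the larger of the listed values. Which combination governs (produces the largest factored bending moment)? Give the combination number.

(Lr or S) → S = 129.1 kN·m.
Eq. 1: 1.0(299.1) + 0.7(52.4) + 0.7(213.6) + 0.7(129.1) = 575.67
Eq. 2: 1.0(299.1) = 299.10
Eq. 3: 1.0(299.1) + 1.0(194.6) + 0.75(129.1) + 0.7(213.6) = 740.05
Eq. 4: 1.0(299.1) + 1.0(213.6) + 0.7(129.1) = 603.07
Eq. 5: 0.7(299.1) - 0.6(194.6) = 92.61
The largest value is 740.05 kN·m from combination 3.

Combination 3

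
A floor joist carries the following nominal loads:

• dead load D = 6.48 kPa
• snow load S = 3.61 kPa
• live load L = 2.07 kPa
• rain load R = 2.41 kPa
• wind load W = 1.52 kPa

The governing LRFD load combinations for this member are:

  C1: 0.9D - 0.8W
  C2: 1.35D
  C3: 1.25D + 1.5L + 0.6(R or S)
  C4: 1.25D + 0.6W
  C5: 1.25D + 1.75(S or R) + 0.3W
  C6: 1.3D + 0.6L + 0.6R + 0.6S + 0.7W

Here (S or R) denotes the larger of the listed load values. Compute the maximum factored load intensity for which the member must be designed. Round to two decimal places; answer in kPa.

(R or S) → S = 3.61 kPa; (S or R) → S = 3.61 kPa.
C1: 0.9(6.48) - 0.8(1.52) = 4.62
C2: 1.35(6.48) = 8.75
C3: 1.25(6.48) + 1.5(2.07) + 0.6(3.61) = 13.37
C4: 1.25(6.48) + 0.6(1.52) = 8.10 + 0.91 = 9.01
C5: 1.25(6.48) + 1.75(3.61) + 0.3(1.52) = 14.87
C6: 1.3(6.48) + 0.6(2.07) + 0.6(2.41) + 0.6(3.61) + 0.7(1.52) = 8.42 + 1.24 + 1.45 + 2.17 + 1.06 = 14.34
The controlling combination is 5, giving 14.87 kPa.

14.87 kPa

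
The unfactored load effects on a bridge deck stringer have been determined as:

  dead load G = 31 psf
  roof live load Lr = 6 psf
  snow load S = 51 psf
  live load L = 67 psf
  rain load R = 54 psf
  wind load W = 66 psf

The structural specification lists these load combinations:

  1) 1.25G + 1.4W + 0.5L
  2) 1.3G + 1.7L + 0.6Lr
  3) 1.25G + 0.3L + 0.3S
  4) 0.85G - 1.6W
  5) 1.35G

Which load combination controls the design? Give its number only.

Combination 1

1) 1.25(31) + 1.4(66) + 0.5(67) = 164.7
2) 1.3(31) + 1.7(67) + 0.6(6) = 157.8
3) 1.25(31) + 0.3(67) + 0.3(51) = 74.2
4) 0.85(31) - 1.6(66) = -79.3
5) 1.35(31) = 41.9
The largest value is 164.7 psf from combination 1.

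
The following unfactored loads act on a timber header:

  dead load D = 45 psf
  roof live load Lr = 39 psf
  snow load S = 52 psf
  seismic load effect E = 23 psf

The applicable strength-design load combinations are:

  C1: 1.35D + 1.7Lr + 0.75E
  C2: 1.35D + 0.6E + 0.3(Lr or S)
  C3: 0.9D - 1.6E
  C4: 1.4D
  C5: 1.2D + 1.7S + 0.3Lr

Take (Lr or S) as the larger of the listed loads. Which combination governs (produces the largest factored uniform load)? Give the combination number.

Combination 5

(Lr or S) → S = 52 psf.
C1: 1.35(45) + 1.7(39) + 0.75(23) = 144.3
C2: 1.35(45) + 0.6(23) + 0.3(52) = 60.8 + 13.8 + 15.6 = 90.2
C3: 0.9(45) - 1.6(23) = 40.5 - 36.8 = 3.7
C4: 1.4(45) = 63.0
C5: 1.2(45) + 1.7(52) + 0.3(39) = 54.0 + 88.4 + 11.7 = 154.1
The largest value is 154.1 psf from combination 5.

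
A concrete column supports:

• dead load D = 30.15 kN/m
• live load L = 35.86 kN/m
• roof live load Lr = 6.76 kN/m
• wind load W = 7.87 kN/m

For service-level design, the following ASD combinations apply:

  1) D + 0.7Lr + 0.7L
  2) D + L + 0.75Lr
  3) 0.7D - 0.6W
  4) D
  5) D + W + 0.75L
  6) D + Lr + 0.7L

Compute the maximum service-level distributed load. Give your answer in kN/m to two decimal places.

71.08 kN/m

1) 1.0(30.15) + 0.7(6.76) + 0.7(35.86) = 59.98
2) 1.0(30.15) + 1.0(35.86) + 0.75(6.76) = 71.08
3) 0.7(30.15) - 0.6(7.87) = 16.38
4) 1.0(30.15) = 30.15
5) 1.0(30.15) + 1.0(7.87) + 0.75(35.86) = 64.92
6) 1.0(30.15) + 1.0(6.76) + 0.7(35.86) = 62.01
Maximum is from combination 2.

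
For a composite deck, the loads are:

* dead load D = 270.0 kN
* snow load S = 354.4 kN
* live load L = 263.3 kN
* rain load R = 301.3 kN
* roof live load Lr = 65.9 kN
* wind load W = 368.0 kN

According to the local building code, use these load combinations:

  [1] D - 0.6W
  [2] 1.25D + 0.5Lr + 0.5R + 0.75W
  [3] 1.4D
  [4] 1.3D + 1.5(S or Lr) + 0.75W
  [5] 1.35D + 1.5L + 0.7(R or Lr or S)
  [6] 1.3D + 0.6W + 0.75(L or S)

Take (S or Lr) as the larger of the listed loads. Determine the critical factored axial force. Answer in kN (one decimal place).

(S or Lr) → S = 354.4 kN; (R or Lr or S) → S = 354.4 kN; (L or S) → S = 354.4 kN.
[1] 1.0(270.0) - 0.6(368.0) = 270.0 - 220.8 = 49.2
[2] 1.25(270.0) + 0.5(65.9) + 0.5(301.3) + 0.75(368.0) = 797.1
[3] 1.4(270.0) = 378.0
[4] 1.3(270.0) + 1.5(354.4) + 0.75(368.0) = 351.0 + 531.6 + 276.0 = 1158.6
[5] 1.35(270.0) + 1.5(263.3) + 0.7(354.4) = 1007.5
[6] 1.3(270.0) + 0.6(368.0) + 0.75(354.4) = 351.0 + 220.8 + 265.8 = 837.6
Maximum is from combination 4.

1158.6 kN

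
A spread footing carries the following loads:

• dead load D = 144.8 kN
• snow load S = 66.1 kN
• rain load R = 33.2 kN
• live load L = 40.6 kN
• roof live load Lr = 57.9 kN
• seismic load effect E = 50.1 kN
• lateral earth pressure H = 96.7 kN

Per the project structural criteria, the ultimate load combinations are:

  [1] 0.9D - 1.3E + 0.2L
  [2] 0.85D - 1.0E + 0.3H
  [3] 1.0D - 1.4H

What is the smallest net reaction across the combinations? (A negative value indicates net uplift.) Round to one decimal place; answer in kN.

[1] 0.9(144.8) - 1.3(50.1) + 0.2(40.6) = 130.3 - 65.1 + 8.1 = 73.3
[2] 0.85(144.8) - 1.0(50.1) + 0.3(96.7) = 123.1 - 50.1 + 29.0 = 102.0
[3] 1.0(144.8) - 1.4(96.7) = 144.8 - 135.4 = 9.4
Combination 3 gives the minimum: 9.4 kN.

9.4 kN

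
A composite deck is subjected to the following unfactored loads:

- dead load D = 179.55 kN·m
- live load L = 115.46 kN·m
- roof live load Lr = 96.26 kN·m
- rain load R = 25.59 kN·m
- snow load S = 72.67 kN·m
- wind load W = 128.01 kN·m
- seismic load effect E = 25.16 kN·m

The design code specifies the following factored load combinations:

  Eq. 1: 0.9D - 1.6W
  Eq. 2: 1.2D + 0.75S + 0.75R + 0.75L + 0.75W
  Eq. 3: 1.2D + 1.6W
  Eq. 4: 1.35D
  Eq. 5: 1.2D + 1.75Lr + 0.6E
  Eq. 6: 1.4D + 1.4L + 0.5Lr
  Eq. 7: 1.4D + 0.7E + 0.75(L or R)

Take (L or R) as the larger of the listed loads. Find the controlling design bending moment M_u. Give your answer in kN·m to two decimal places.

(L or R) → L = 115.46 kN·m.
Eq. 1: 0.9(179.55) - 1.6(128.01) = 161.60 - 204.82 = -43.22
Eq. 2: 1.2(179.55) + 0.75(72.67) + 0.75(25.59) + 0.75(115.46) + 0.75(128.01) = 215.46 + 54.50 + 19.19 + 86.60 + 96.01 = 471.76
Eq. 3: 1.2(179.55) + 1.6(128.01) = 215.46 + 204.82 = 420.28
Eq. 4: 1.35(179.55) = 242.39
Eq. 5: 1.2(179.55) + 1.75(96.26) + 0.6(25.16) = 399.01
Eq. 6: 1.4(179.55) + 1.4(115.46) + 0.5(96.26) = 251.37 + 161.64 + 48.13 = 461.14
Eq. 7: 1.4(179.55) + 0.7(25.16) + 0.75(115.46) = 251.37 + 17.61 + 86.60 = 355.58
Combination 2 governs: M_u = 471.76 kN·m.

471.76 kN·m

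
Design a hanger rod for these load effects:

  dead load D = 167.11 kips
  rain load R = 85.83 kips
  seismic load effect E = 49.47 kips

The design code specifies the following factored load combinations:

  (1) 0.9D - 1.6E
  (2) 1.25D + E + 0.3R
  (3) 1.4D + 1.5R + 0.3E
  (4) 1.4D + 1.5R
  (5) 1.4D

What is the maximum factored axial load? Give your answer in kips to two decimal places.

(1) 0.9(167.11) - 1.6(49.47) = 71.25
(2) 1.25(167.11) + 1.0(49.47) + 0.3(85.83) = 284.11
(3) 1.4(167.11) + 1.5(85.83) + 0.3(49.47) = 377.54
(4) 1.4(167.11) + 1.5(85.83) = 362.70
(5) 1.4(167.11) = 233.95
Maximum is from combination 3.

377.54 kips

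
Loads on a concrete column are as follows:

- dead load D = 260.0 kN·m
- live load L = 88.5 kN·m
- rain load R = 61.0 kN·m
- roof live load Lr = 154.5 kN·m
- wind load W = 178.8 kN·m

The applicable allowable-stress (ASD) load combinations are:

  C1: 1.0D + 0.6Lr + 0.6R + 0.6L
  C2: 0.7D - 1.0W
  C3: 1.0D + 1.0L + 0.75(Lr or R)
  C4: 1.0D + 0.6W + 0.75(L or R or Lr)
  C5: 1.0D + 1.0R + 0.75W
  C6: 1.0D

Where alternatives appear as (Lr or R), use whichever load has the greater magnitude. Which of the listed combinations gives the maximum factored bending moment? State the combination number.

(Lr or R) → Lr = 154.5 kN·m; (L or R or Lr) → Lr = 154.5 kN·m.
C1: 1.0(260.0) + 0.6(154.5) + 0.6(61.0) + 0.6(88.5) = 260.00 + 92.70 + 36.60 + 53.10 = 442.40
C2: 0.7(260.0) - 1.0(178.8) = 182.00 - 178.80 = 3.20
C3: 1.0(260.0) + 1.0(88.5) + 0.75(154.5) = 260.00 + 88.50 + 115.88 = 464.38
C4: 1.0(260.0) + 0.6(178.8) + 0.75(154.5) = 260.00 + 107.28 + 115.88 = 483.16
C5: 1.0(260.0) + 1.0(61.0) + 0.75(178.8) = 260.00 + 61.00 + 134.10 = 455.10
C6: 1.0(260.0) = 260.00
The largest value is 483.16 kN·m from combination 4.

Combination 4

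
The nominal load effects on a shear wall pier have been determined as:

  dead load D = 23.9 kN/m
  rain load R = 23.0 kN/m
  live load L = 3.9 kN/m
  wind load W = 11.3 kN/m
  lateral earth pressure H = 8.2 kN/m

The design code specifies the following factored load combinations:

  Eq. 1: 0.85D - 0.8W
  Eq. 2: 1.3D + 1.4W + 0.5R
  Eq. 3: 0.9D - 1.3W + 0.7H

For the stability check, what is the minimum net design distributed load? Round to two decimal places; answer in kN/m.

Eq. 1: 0.85(23.9) - 0.8(11.3) = 20.32 - 9.04 = 11.28
Eq. 2: 1.3(23.9) + 1.4(11.3) + 0.5(23.0) = 31.07 + 15.82 + 11.50 = 58.39
Eq. 3: 0.9(23.9) - 1.3(11.3) + 0.7(8.2) = 21.51 - 14.69 + 5.74 = 12.56
Combination 1 gives the minimum: 11.28 kN/m.

11.28 kN/m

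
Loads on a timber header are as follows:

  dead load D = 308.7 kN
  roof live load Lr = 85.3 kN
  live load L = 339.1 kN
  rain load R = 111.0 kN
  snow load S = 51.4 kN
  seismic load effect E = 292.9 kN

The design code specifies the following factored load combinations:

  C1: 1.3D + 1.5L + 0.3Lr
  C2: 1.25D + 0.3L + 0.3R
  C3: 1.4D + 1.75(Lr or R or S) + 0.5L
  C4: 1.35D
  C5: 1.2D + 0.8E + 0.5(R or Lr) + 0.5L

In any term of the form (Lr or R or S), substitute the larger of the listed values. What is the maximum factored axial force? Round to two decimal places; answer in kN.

(Lr or R or S) → R = 111.0 kN; (R or Lr) → R = 111.0 kN.
C1: 1.3(308.7) + 1.5(339.1) + 0.3(85.3) = 401.31 + 508.65 + 25.59 = 935.55
C2: 1.25(308.7) + 0.3(339.1) + 0.3(111.0) = 385.88 + 101.73 + 33.30 = 520.91
C3: 1.4(308.7) + 1.75(111.0) + 0.5(339.1) = 432.18 + 194.25 + 169.55 = 795.98
C4: 1.35(308.7) = 416.75
C5: 1.2(308.7) + 0.8(292.9) + 0.5(111.0) + 0.5(339.1) = 370.44 + 234.32 + 55.50 + 169.55 = 829.81
Combination 1 governs: N_u = 935.55 kN.

935.55 kN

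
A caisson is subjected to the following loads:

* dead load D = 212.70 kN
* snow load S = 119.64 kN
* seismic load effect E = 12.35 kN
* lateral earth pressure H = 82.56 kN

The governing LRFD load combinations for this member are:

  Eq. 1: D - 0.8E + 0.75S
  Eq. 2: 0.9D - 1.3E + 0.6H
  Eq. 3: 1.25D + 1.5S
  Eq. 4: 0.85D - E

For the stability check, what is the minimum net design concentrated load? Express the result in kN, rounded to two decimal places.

168.45 kN

Eq. 1: 1.0(212.70) - 0.8(12.35) + 0.75(119.64) = 292.55
Eq. 2: 0.9(212.70) - 1.3(12.35) + 0.6(82.56) = 224.91
Eq. 3: 1.25(212.70) + 1.5(119.64) = 445.34
Eq. 4: 0.85(212.70) - 1.0(12.35) = 168.45
Combination 4 gives the minimum: 168.45 kN.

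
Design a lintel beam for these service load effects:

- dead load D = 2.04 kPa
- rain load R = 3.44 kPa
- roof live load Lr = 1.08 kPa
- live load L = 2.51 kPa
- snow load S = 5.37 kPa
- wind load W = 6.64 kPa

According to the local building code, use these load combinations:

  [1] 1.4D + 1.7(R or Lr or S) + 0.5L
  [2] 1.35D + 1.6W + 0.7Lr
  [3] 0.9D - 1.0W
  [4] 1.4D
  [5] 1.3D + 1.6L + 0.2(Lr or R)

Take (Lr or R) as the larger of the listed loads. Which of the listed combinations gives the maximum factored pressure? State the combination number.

(R or Lr or S) → S = 5.37 kPa; (Lr or R) → R = 3.44 kPa.
[1] 1.4(2.04) + 1.7(5.37) + 0.5(2.51) = 13.24
[2] 1.35(2.04) + 1.6(6.64) + 0.7(1.08) = 2.75 + 10.62 + 0.76 = 14.13
[3] 0.9(2.04) - 1.0(6.64) = 1.84 - 6.64 = -4.80
[4] 1.4(2.04) = 2.86
[5] 1.3(2.04) + 1.6(2.51) + 0.2(3.44) = 2.65 + 4.02 + 0.69 = 7.36
The largest value is 14.13 kPa from combination 2.

Combination 2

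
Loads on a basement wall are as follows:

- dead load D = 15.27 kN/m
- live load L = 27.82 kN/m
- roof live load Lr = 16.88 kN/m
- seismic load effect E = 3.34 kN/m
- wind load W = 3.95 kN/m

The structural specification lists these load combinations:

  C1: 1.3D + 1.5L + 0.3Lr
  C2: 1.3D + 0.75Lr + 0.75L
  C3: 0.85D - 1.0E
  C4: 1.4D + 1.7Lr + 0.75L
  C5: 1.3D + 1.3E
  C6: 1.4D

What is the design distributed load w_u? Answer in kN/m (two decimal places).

70.94 kN/m

C1: 1.3(15.27) + 1.5(27.82) + 0.3(16.88) = 66.65
C2: 1.3(15.27) + 0.75(16.88) + 0.75(27.82) = 53.38
C3: 0.85(15.27) - 1.0(3.34) = 9.64
C4: 1.4(15.27) + 1.7(16.88) + 0.75(27.82) = 70.94
C5: 1.3(15.27) + 1.3(3.34) = 24.19
C6: 1.4(15.27) = 21.38
The controlling combination is 4, giving 70.94 kN/m.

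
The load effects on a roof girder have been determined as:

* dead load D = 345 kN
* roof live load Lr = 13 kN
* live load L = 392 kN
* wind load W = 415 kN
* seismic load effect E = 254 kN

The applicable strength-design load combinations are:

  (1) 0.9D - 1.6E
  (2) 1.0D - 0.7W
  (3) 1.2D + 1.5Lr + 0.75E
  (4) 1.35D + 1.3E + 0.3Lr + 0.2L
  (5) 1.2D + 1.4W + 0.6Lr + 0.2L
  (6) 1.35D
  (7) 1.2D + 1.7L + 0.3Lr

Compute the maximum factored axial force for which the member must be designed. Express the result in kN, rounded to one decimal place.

1084.3 kN

(1) 0.9(345) - 1.6(254) = 310.5 - 406.4 = -95.9
(2) 1.0(345) - 0.7(415) = 345.0 - 290.5 = 54.5
(3) 1.2(345) + 1.5(13) + 0.75(254) = 414.0 + 19.5 + 190.5 = 624.0
(4) 1.35(345) + 1.3(254) + 0.3(13) + 0.2(392) = 465.8 + 330.2 + 3.9 + 78.4 = 878.3
(5) 1.2(345) + 1.4(415) + 0.6(13) + 0.2(392) = 414.0 + 581.0 + 7.8 + 78.4 = 1081.2
(6) 1.35(345) = 465.8
(7) 1.2(345) + 1.7(392) + 0.3(13) = 414.0 + 666.4 + 3.9 = 1084.3
Combination 7 governs: N_u = 1084.3 kN.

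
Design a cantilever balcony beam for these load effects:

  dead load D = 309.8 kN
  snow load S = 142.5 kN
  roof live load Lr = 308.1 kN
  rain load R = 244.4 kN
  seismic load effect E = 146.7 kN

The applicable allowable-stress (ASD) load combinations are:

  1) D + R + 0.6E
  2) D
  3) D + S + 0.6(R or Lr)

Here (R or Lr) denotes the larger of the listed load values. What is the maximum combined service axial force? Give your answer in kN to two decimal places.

642.22 kN

(R or Lr) → Lr = 308.1 kN.
1) 1.0(309.8) + 1.0(244.4) + 0.6(146.7) = 642.22
2) 1.0(309.8) = 309.80
3) 1.0(309.8) + 1.0(142.5) + 0.6(308.1) = 637.16
The controlling combination is 1, giving 642.22 kN.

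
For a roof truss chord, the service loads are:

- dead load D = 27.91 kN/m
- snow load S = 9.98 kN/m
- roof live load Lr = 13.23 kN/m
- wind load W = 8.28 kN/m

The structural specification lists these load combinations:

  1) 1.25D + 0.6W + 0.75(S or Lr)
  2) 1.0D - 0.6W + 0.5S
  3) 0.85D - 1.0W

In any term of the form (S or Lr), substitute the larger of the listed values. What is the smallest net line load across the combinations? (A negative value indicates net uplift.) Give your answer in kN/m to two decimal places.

(S or Lr) → Lr = 13.23 kN/m.
1) 1.25(27.91) + 0.6(8.28) + 0.75(13.23) = 34.89 + 4.97 + 9.92 = 49.78
2) 1.0(27.91) - 0.6(8.28) + 0.5(9.98) = 27.91 - 4.97 + 4.99 = 27.93
3) 0.85(27.91) - 1.0(8.28) = 23.72 - 8.28 = 15.44
Combination 3 gives the minimum: 15.44 kN/m.

15.44 kN/m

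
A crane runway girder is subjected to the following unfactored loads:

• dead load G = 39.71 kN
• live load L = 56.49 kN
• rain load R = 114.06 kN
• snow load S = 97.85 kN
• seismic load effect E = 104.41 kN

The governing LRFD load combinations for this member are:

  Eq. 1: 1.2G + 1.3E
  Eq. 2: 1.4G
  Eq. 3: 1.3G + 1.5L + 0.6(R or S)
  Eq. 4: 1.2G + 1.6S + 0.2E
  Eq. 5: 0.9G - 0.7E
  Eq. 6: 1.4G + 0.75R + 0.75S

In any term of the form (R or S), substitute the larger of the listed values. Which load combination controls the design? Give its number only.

Combination 4

(R or S) → R = 114.06 kN.
Eq. 1: 1.2(39.71) + 1.3(104.41) = 183.39
Eq. 2: 1.4(39.71) = 55.59
Eq. 3: 1.3(39.71) + 1.5(56.49) + 0.6(114.06) = 204.79
Eq. 4: 1.2(39.71) + 1.6(97.85) + 0.2(104.41) = 47.65 + 156.56 + 20.88 = 225.09
Eq. 5: 0.9(39.71) - 0.7(104.41) = 35.74 - 73.09 = -37.35
Eq. 6: 1.4(39.71) + 0.75(114.06) + 0.75(97.85) = 55.59 + 85.55 + 73.39 = 214.53
The largest value is 225.09 kN from combination 4.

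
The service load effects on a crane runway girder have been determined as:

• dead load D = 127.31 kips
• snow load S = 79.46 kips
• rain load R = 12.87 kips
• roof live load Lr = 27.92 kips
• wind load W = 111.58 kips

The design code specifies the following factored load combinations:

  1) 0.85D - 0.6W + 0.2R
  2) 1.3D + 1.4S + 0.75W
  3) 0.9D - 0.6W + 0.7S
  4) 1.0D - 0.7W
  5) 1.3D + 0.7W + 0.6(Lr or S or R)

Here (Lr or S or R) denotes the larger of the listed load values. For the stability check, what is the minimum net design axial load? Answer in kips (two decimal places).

43.84 kips

(Lr or S or R) → S = 79.46 kips.
1) 0.85(127.31) - 0.6(111.58) + 0.2(12.87) = 43.84
2) 1.3(127.31) + 1.4(79.46) + 0.75(111.58) = 360.43
3) 0.9(127.31) - 0.6(111.58) + 0.7(79.46) = 103.25
4) 1.0(127.31) - 0.7(111.58) = 49.20
5) 1.3(127.31) + 0.7(111.58) + 0.6(79.46) = 291.29
Combination 1 gives the minimum: 43.84 kips.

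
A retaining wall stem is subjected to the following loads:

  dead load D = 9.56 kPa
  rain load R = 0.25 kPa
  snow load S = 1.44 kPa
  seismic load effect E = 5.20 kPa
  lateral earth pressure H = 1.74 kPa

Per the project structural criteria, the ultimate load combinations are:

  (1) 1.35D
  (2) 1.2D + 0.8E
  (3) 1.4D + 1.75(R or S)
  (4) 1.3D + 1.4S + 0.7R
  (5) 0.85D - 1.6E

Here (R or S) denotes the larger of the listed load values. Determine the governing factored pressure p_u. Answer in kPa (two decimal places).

(R or S) → S = 1.44 kPa.
(1) 1.35(9.56) = 12.91
(2) 1.2(9.56) + 0.8(5.20) = 11.47 + 4.16 = 15.63
(3) 1.4(9.56) + 1.75(1.44) = 13.38 + 2.52 = 15.90
(4) 1.3(9.56) + 1.4(1.44) + 0.7(0.25) = 14.62
(5) 0.85(9.56) - 1.6(5.20) = 8.13 - 8.32 = -0.19
Maximum is from combination 3.

15.90 kPa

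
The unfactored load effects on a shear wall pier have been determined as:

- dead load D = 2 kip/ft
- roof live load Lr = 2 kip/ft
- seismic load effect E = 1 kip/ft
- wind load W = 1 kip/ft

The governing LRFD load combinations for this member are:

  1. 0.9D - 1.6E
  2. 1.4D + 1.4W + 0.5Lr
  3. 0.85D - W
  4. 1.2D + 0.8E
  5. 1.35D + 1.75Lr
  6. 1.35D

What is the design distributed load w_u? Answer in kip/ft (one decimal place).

1. 0.9(2) - 1.6(1) = 0.2
2. 1.4(2) + 1.4(1) + 0.5(2) = 5.2
3. 0.85(2) - 1.0(1) = 0.7
4. 1.2(2) + 0.8(1) = 3.2
5. 1.35(2) + 1.75(2) = 6.2
6. 1.35(2) = 2.7
Combination 5 governs: w_u = 6.2 kip/ft.

6.2 kip/ft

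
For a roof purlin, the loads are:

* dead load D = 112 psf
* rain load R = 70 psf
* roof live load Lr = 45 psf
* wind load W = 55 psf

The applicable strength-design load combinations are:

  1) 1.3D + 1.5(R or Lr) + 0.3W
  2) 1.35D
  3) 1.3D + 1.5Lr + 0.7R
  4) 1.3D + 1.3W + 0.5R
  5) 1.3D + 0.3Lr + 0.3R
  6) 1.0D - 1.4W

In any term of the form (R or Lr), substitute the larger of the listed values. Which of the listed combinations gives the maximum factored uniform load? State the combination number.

Combination 1

(R or Lr) → R = 70 psf.
1) 1.3(112) + 1.5(70) + 0.3(55) = 267.1
2) 1.35(112) = 151.2
3) 1.3(112) + 1.5(45) + 0.7(70) = 262.1
4) 1.3(112) + 1.3(55) + 0.5(70) = 252.1
5) 1.3(112) + 0.3(45) + 0.3(70) = 180.1
6) 1.0(112) - 1.4(55) = 35.0
The largest value is 267.1 psf from combination 1.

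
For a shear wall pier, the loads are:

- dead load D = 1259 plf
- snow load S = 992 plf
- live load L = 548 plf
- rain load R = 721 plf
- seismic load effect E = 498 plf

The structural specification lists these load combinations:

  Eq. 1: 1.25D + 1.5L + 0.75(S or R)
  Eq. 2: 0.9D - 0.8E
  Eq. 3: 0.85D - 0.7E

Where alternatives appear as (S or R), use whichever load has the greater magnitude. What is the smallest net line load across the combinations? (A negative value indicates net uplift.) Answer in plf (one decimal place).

(S or R) → S = 992 plf.
Eq. 1: 1.25(1259) + 1.5(548) + 0.75(992) = 3139.8
Eq. 2: 0.9(1259) - 0.8(498) = 734.7
Eq. 3: 0.85(1259) - 0.7(498) = 721.6
Combination 3 gives the minimum: 721.6 plf.

721.6 plf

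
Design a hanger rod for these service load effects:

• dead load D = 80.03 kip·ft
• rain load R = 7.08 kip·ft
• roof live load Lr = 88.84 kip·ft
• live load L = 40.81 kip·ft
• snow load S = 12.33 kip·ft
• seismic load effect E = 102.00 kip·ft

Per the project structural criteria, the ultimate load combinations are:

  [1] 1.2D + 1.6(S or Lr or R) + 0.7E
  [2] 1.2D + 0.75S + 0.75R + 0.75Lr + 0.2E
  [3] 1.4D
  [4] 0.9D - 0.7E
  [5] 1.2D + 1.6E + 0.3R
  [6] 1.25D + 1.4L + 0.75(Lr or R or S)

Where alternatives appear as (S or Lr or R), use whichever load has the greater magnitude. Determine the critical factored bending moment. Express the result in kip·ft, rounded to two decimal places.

(S or Lr or R) → Lr = 88.84 kip·ft; (Lr or R or S) → Lr = 88.84 kip·ft.
[1] 1.2(80.03) + 1.6(88.84) + 0.7(102.00) = 96.04 + 142.14 + 71.40 = 309.58
[2] 1.2(80.03) + 0.75(12.33) + 0.75(7.08) + 0.75(88.84) + 0.2(102.00) = 197.62
[3] 1.4(80.03) = 112.04
[4] 0.9(80.03) - 0.7(102.00) = 72.03 - 71.40 = 0.63
[5] 1.2(80.03) + 1.6(102.00) + 0.3(7.08) = 96.04 + 163.20 + 2.12 = 261.36
[6] 1.25(80.03) + 1.4(40.81) + 0.75(88.84) = 100.04 + 57.13 + 66.63 = 223.80
Maximum is from combination 1.

309.58 kip·ft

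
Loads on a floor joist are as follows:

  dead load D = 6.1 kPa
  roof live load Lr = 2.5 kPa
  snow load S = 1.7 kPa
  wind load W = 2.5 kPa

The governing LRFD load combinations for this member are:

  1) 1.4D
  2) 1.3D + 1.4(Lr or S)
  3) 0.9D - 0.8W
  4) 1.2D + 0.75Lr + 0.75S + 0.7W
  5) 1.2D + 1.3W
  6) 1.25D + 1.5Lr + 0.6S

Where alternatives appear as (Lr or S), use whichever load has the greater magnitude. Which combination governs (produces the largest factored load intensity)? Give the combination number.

Combination 6

(Lr or S) → Lr = 2.5 kPa.
1) 1.4(6.1) = 8.54
2) 1.3(6.1) + 1.4(2.5) = 11.43
3) 0.9(6.1) - 0.8(2.5) = 3.49
4) 1.2(6.1) + 0.75(2.5) + 0.75(1.7) + 0.7(2.5) = 12.22
5) 1.2(6.1) + 1.3(2.5) = 10.57
6) 1.25(6.1) + 1.5(2.5) + 0.6(1.7) = 12.40
The largest value is 12.40 kPa from combination 6.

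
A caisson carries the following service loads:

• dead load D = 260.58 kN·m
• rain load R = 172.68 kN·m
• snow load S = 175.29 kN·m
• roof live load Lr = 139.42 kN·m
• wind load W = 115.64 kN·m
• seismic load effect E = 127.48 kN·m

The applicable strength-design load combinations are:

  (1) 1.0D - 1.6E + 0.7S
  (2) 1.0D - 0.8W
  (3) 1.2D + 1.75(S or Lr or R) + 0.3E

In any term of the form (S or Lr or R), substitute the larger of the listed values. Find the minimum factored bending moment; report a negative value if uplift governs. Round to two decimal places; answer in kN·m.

168.07 kN·m

(S or Lr or R) → S = 175.29 kN·m.
(1) 1.0(260.58) - 1.6(127.48) + 0.7(175.29) = 179.32
(2) 1.0(260.58) - 0.8(115.64) = 168.07
(3) 1.2(260.58) + 1.75(175.29) + 0.3(127.48) = 657.70
Combination 2 gives the minimum: 168.07 kN·m.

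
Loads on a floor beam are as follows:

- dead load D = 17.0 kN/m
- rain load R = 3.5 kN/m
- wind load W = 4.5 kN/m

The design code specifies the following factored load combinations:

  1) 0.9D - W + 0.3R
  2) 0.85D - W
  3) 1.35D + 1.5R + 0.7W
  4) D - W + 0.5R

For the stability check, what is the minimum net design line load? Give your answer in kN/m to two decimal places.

9.95 kN/m

1) 0.9(17.0) - 1.0(4.5) + 0.3(3.5) = 15.30 - 4.50 + 1.05 = 11.85
2) 0.85(17.0) - 1.0(4.5) = 14.45 - 4.50 = 9.95
3) 1.35(17.0) + 1.5(3.5) + 0.7(4.5) = 22.95 + 5.25 + 3.15 = 31.35
4) 1.0(17.0) - 1.0(4.5) + 0.5(3.5) = 17.00 - 4.50 + 1.75 = 14.25
Combination 2 gives the minimum: 9.95 kN/m.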